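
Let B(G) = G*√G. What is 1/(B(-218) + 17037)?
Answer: 17037/300619601 + 218*I*√218/300619601 ≈ 5.6673e-5 + 1.0707e-5*I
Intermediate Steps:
B(G) = G^(3/2)
1/(B(-218) + 17037) = 1/((-218)^(3/2) + 17037) = 1/(-218*I*√218 + 17037) = 1/(17037 - 218*I*√218)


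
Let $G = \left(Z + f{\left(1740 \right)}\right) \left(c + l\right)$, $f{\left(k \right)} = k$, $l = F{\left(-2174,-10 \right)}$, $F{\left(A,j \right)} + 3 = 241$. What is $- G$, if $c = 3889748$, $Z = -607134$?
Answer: $2354974184484$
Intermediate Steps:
$F{\left(A,j \right)} = 238$ ($F{\left(A,j \right)} = -3 + 241 = 238$)
$l = 238$
$G = -2354974184484$ ($G = \left(-607134 + 1740\right) \left(3889748 + 238\right) = \left(-605394\right) 3889986 = -2354974184484$)
$- G = \left(-1\right) \left(-2354974184484\right) = 2354974184484$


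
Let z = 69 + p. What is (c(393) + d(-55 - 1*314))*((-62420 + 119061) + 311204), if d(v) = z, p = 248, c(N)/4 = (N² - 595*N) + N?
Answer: -116112113475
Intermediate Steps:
c(N) = -2376*N + 4*N² (c(N) = 4*((N² - 595*N) + N) = 4*(N² - 594*N) = -2376*N + 4*N²)
z = 317 (z = 69 + 248 = 317)
d(v) = 317
(c(393) + d(-55 - 1*314))*((-62420 + 119061) + 311204) = (4*393*(-594 + 393) + 317)*((-62420 + 119061) + 311204) = (4*393*(-201) + 317)*(56641 + 311204) = (-315972 + 317)*367845 = -315655*367845 = -116112113475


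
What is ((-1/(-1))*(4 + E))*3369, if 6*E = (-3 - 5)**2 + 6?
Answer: 52781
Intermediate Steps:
E = 35/3 (E = ((-3 - 5)**2 + 6)/6 = ((-8)**2 + 6)/6 = (64 + 6)/6 = (1/6)*70 = 35/3 ≈ 11.667)
((-1/(-1))*(4 + E))*3369 = ((-1/(-1))*(4 + 35/3))*3369 = (-1*(-1)*(47/3))*3369 = (1*(47/3))*3369 = (47/3)*3369 = 52781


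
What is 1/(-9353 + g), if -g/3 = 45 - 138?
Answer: -1/9074 ≈ -0.00011021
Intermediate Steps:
g = 279 (g = -3*(45 - 138) = -3*(-93) = 279)
1/(-9353 + g) = 1/(-9353 + 279) = 1/(-9074) = -1/9074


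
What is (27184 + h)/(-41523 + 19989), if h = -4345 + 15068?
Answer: -37907/21534 ≈ -1.7603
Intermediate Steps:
h = 10723
(27184 + h)/(-41523 + 19989) = (27184 + 10723)/(-41523 + 19989) = 37907/(-21534) = 37907*(-1/21534) = -37907/21534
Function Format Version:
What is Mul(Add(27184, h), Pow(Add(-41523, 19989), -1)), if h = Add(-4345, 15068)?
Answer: Rational(-37907, 21534) ≈ -1.7603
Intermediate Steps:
h = 10723
Mul(Add(27184, h), Pow(Add(-41523, 19989), -1)) = Mul(Add(27184, 10723), Pow(Add(-41523, 19989), -1)) = Mul(37907, Pow(-21534, -1)) = Mul(37907, Rational(-1, 21534)) = Rational(-37907, 21534)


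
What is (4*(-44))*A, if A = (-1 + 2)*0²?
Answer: 0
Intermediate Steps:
A = 0 (A = 1*0 = 0)
(4*(-44))*A = (4*(-44))*0 = -176*0 = 0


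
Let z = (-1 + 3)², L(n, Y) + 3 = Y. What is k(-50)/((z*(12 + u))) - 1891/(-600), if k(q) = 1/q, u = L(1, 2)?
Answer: 10399/3300 ≈ 3.1512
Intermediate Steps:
L(n, Y) = -3 + Y
u = -1 (u = -3 + 2 = -1)
z = 4 (z = 2² = 4)
k(-50)/((z*(12 + u))) - 1891/(-600) = 1/((-50)*((4*(12 - 1)))) - 1891/(-600) = -1/(50*(4*11)) - 1891*(-1/600) = -1/50/44 + 1891/600 = -1/50*1/44 + 1891/600 = -1/2200 + 1891/600 = 10399/3300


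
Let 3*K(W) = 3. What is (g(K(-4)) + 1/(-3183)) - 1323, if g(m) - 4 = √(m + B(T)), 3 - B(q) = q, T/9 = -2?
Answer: -4198378/3183 + √22 ≈ -1314.3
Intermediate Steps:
T = -18 (T = 9*(-2) = -18)
K(W) = 1 (K(W) = (⅓)*3 = 1)
B(q) = 3 - q
g(m) = 4 + √(21 + m) (g(m) = 4 + √(m + (3 - 1*(-18))) = 4 + √(m + (3 + 18)) = 4 + √(m + 21) = 4 + √(21 + m))
(g(K(-4)) + 1/(-3183)) - 1323 = ((4 + √(21 + 1)) + 1/(-3183)) - 1323 = ((4 + √22) - 1/3183) - 1323 = (12731/3183 + √22) - 1323 = -4198378/3183 + √22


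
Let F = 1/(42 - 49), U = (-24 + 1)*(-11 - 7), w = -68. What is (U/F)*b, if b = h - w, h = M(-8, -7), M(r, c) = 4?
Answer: -208656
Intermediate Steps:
h = 4
U = 414 (U = -23*(-18) = 414)
F = -⅐ (F = 1/(-7) = -⅐ ≈ -0.14286)
b = 72 (b = 4 - 1*(-68) = 4 + 68 = 72)
(U/F)*b = (414/(-⅐))*72 = (414*(-7))*72 = -2898*72 = -208656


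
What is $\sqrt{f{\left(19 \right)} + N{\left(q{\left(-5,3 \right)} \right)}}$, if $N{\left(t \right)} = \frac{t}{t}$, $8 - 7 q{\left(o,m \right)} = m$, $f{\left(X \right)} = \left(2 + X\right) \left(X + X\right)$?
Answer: $\sqrt{799} \approx 28.267$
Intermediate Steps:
$f{\left(X \right)} = 2 X \left(2 + X\right)$ ($f{\left(X \right)} = \left(2 + X\right) 2 X = 2 X \left(2 + X\right)$)
$q{\left(o,m \right)} = \frac{8}{7} - \frac{m}{7}$
$N{\left(t \right)} = 1$
$\sqrt{f{\left(19 \right)} + N{\left(q{\left(-5,3 \right)} \right)}} = \sqrt{2 \cdot 19 \left(2 + 19\right) + 1} = \sqrt{2 \cdot 19 \cdot 21 + 1} = \sqrt{798 + 1} = \sqrt{799}$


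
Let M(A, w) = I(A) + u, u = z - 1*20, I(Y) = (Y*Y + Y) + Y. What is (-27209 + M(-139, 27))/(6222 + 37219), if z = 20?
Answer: -8166/43441 ≈ -0.18798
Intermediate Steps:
I(Y) = Y**2 + 2*Y (I(Y) = (Y**2 + Y) + Y = (Y + Y**2) + Y = Y**2 + 2*Y)
u = 0 (u = 20 - 1*20 = 20 - 20 = 0)
M(A, w) = A*(2 + A) (M(A, w) = A*(2 + A) + 0 = A*(2 + A))
(-27209 + M(-139, 27))/(6222 + 37219) = (-27209 - 139*(2 - 139))/(6222 + 37219) = (-27209 - 139*(-137))/43441 = (-27209 + 19043)*(1/43441) = -8166*1/43441 = -8166/43441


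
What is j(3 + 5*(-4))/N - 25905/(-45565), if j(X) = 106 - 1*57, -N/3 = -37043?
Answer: 576205886/1012718577 ≈ 0.56897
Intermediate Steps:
N = 111129 (N = -3*(-37043) = 111129)
j(X) = 49 (j(X) = 106 - 57 = 49)
j(3 + 5*(-4))/N - 25905/(-45565) = 49/111129 - 25905/(-45565) = 49*(1/111129) - 25905*(-1/45565) = 49/111129 + 5181/9113 = 576205886/1012718577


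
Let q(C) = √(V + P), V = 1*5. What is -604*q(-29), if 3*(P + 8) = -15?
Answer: -1208*I*√2 ≈ -1708.4*I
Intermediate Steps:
P = -13 (P = -8 + (⅓)*(-15) = -8 - 5 = -13)
V = 5
q(C) = 2*I*√2 (q(C) = √(5 - 13) = √(-8) = 2*I*√2)
-604*q(-29) = -1208*I*√2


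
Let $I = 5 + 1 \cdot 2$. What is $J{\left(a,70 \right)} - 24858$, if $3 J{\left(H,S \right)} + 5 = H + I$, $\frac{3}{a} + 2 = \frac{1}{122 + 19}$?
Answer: $- \frac{20955155}{843} \approx -24858.0$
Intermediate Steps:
$I = 7$ ($I = 5 + 2 = 7$)
$a = - \frac{423}{281}$ ($a = \frac{3}{-2 + \frac{1}{122 + 19}} = \frac{3}{-2 + \frac{1}{141}} = \frac{3}{- \frac{281}{141}} = 3 \left(- \frac{141}{281}\right) = - \frac{423}{281} \approx -1.5053$)
$J{\left(H,S \right)} = \frac{2}{3} + \frac{H}{3}$ ($J{\left(H,S \right)} = - \frac{5}{3} + \frac{H + 7}{3} = - \frac{5}{3} + \frac{7 + H}{3} = - \frac{5}{3} + \left(\frac{7}{3} + \frac{H}{3}\right) = \frac{2}{3} + \frac{H}{3}$)
$J{\left(a,70 \right)} - 24858 = \left(\frac{2}{3} + \frac{1}{3} \left(- \frac{423}{281}\right)\right) - 24858 = \left(\frac{2}{3} - \frac{141}{281}\right) - 24858 = \frac{139}{843} - 24858 = - \frac{20955155}{843}$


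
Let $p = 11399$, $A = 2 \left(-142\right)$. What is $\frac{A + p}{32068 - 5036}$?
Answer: $\frac{11115}{27032} \approx 0.41118$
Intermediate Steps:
$A = -284$
$\frac{A + p}{32068 - 5036} = \frac{-284 + 11399}{32068 - 5036} = \frac{11115}{27032}$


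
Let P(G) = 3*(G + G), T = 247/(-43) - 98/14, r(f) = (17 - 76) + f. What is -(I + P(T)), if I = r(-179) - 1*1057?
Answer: 58973/43 ≈ 1371.5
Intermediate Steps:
r(f) = -59 + f
T = -548/43 (T = 247*(-1/43) - 98*1/14 = -247/43 - 7 = -548/43 ≈ -12.744)
I = -1295 (I = (-59 - 179) - 1*1057 = -238 - 1057 = -1295)
P(G) = 6*G (P(G) = 3*(2*G) = 6*G)
-(I + P(T)) = -(-1295 + 6*(-548/43)) = -(-1295 - 3288/43) = -1*(-58973/43) = 58973/43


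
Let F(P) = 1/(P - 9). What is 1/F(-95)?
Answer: -104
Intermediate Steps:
F(P) = 1/(-9 + P)
1/F(-95) = 1/(1/(-9 - 95)) = 1/(1/(-104)) = 1/(-1/104) = -104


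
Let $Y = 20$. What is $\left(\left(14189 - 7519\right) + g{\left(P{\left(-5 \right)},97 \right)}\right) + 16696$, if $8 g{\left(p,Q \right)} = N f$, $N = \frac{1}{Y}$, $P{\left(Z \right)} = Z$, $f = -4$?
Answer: $\frac{934639}{40} \approx 23366.0$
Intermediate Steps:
$N = \frac{1}{20} \approx 0.05$
$g{\left(p,Q \right)} = - \frac{1}{40}$ ($g{\left(p,Q \right)} = \frac{\frac{1}{20} \left(-4\right)}{8} = \frac{1}{8} \left(- \frac{1}{5}\right) = - \frac{1}{40}$)
$\left(\left(14189 - 7519\right) + g{\left(P{\left(-5 \right)},97 \right)}\right) + 16696 = \left(\left(14189 - 7519\right) - \frac{1}{40}\right) + 16696 = \left(6670 - \frac{1}{40}\right) + 16696 = \frac{266799}{40} + 16696 = \frac{934639}{40}$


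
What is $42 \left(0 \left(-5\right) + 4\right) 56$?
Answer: $9408$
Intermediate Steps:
$42 \left(0 \left(-5\right) + 4\right) 56 = 42 \left(0 + 4\right) 56 = 42 \cdot 4 \cdot 56 = 168 \cdot 56 = 9408$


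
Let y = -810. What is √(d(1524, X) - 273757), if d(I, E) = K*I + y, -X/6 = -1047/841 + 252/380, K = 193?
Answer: √19565 ≈ 139.88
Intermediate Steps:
X = 278892/79895 (X = -6*(-1047/841 + 252/380) = -6*(-1047*1/841 + 252*(1/380)) = -6*(-1047/841 + 63/95) = -6*(-46482/79895) = 278892/79895 ≈ 3.4907)
d(I, E) = -810 + 193*I (d(I, E) = 193*I - 810 = -810 + 193*I)
√(d(1524, X) - 273757) = √((-810 + 193*1524) - 273757) = √((-810 + 294132) - 273757) = √(293322 - 273757) = √19565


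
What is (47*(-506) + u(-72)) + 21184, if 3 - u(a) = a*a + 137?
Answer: -7916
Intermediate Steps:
u(a) = -134 - a² (u(a) = 3 - (a*a + 137) = 3 - (a² + 137) = 3 - (137 + a²) = 3 + (-137 - a²) = -134 - a²)
(47*(-506) + u(-72)) + 21184 = (47*(-506) + (-134 - 1*(-72)²)) + 21184 = (-23782 + (-134 - 1*5184)) + 21184 = (-23782 + (-134 - 5184)) + 21184 = (-23782 - 5318) + 21184 = -29100 + 21184 = -7916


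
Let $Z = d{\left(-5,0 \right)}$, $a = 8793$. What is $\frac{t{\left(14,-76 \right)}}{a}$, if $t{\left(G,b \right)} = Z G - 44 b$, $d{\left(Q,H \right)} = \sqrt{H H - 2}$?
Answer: $\frac{3344}{8793} + \frac{14 i \sqrt{2}}{8793} \approx 0.3803 + 0.0022517 i$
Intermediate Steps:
$d{\left(Q,H \right)} = \sqrt{-2 + H^{2}}$ ($d{\left(Q,H \right)} = \sqrt{H^{2} - 2} = \sqrt{-2 + H^{2}}$)
$Z = i \sqrt{2}$ ($Z = \sqrt{-2 + 0^{2}} = \sqrt{-2 + 0} = \sqrt{-2} = i \sqrt{2} \approx 1.4142 i$)
$t{\left(G,b \right)} = - 44 b + i G \sqrt{2}$ ($t{\left(G,b \right)} = i \sqrt{2} G - 44 b = i G \sqrt{2} - 44 b = - 44 b + i G \sqrt{2}$)
$\frac{t{\left(14,-76 \right)}}{a} = \frac{\left(-44\right) \left(-76\right) + i 14 \sqrt{2}}{8793} = \left(3344 + 14 i \sqrt{2}\right) \frac{1}{8793} = \frac{3344}{8793} + \frac{14 i \sqrt{2}}{8793}$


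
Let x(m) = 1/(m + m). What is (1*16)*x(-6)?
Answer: -4/3 ≈ -1.3333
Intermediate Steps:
x(m) = 1/(2*m)
(1*16)*x(-6) = (1*16)*((1/2)/(-6)) = 16*((1/2)*(-1/6)) = 16*(-1/12) = -4/3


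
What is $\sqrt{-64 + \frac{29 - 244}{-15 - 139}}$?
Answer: $\frac{i \sqrt{1484714}}{154} \approx 7.9123 i$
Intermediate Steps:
$\sqrt{-64 + \frac{29 - 244}{-15 - 139}} = \sqrt{-64 - \frac{215}{-154}} = \sqrt{-64 - - \frac{215}{154}} = \sqrt{-64 + \frac{215}{154}} = \sqrt{- \frac{9641}{154}} = \frac{i \sqrt{1484714}}{154}$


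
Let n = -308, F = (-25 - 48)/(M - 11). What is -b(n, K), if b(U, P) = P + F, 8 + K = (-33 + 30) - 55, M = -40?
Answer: 3293/51 ≈ 64.569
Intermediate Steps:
F = 73/51 (F = (-25 - 48)/(-40 - 11) = -73/(-51) = -73*(-1/51) = 73/51 ≈ 1.4314)
K = -66 (K = -8 + ((-33 + 30) - 55) = -8 + (-3 - 55) = -8 - 58 = -66)
b(U, P) = 73/51 + P (b(U, P) = P + 73/51 = 73/51 + P)
-b(n, K) = -(73/51 - 66) = -1*(-3293/51) = 3293/51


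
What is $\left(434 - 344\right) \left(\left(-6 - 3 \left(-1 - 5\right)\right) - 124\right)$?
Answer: $-10080$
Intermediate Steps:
$\left(434 - 344\right) \left(\left(-6 - 3 \left(-1 - 5\right)\right) - 124\right) = 90 \left(\left(-6 - 3 \left(-1 - 5\right)\right) - 124\right) = 90 \left(\left(-6 - -18\right) - 124\right) = 90 \left(\left(-6 + 18\right) - 124\right) = 90 \left(12 - 124\right) = 90 \left(-112\right) = -10080$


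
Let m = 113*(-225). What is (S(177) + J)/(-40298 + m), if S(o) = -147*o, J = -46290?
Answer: 72309/65723 ≈ 1.1002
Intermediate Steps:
m = -25425
(S(177) + J)/(-40298 + m) = (-147*177 - 46290)/(-40298 - 25425) = (-26019 - 46290)/(-65723) = -72309*(-1/65723) = 72309/65723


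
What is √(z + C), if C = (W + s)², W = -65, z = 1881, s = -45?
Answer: √13981 ≈ 118.24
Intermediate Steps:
C = 12100 (C = (-65 - 45)² = (-110)² = 12100)
√(z + C) = √(1881 + 12100) = √13981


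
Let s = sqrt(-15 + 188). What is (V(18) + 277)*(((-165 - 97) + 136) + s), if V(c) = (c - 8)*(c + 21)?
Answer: -84042 + 667*sqrt(173) ≈ -75269.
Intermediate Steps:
V(c) = (-8 + c)*(21 + c)
s = sqrt(173) ≈ 13.153
(V(18) + 277)*(((-165 - 97) + 136) + s) = ((-168 + 18**2 + 13*18) + 277)*(((-165 - 97) + 136) + sqrt(173)) = ((-168 + 324 + 234) + 277)*((-262 + 136) + sqrt(173)) = (390 + 277)*(-126 + sqrt(173)) = 667*(-126 + sqrt(173)) = -84042 + 667*sqrt(173)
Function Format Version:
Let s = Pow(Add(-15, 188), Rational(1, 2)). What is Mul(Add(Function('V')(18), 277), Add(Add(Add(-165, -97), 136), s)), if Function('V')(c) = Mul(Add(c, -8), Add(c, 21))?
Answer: Add(-84042, Mul(667, Pow(173, Rational(1, 2)))) ≈ -75269.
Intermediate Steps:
Function('V')(c) = Mul(Add(-8, c), Add(21, c))
s = Pow(173, Rational(1, 2)) ≈ 13.153
Mul(Add(Function('V')(18), 277), Add(Add(Add(-165, -97), 136), s)) = Mul(Add(Add(-168, Pow(18, 2), Mul(13, 18)), 277), Add(Add(Add(-165, -97), 136), Pow(173, Rational(1, 2)))) = Mul(Add(Add(-168, 324, 234), 277), Add(Add(-262, 136), Pow(173, Rational(1, 2)))) = Mul(Add(390, 277), Add(-126, Pow(173, Rational(1, 2)))) = Mul(667, Add(-126, Pow(173, Rational(1, 2)))) = Add(-84042, Mul(667, Pow(173, Rational(1, 2))))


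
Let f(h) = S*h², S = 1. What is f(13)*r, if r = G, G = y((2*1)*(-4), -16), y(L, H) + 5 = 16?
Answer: 1859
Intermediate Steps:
y(L, H) = 11 (y(L, H) = -5 + 16 = 11)
G = 11
r = 11
f(h) = h² (f(h) = 1*h² = h²)
f(13)*r = 13²*11 = 169*11 = 1859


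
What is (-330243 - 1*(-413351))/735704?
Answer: 20777/183926 ≈ 0.11296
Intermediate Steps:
(-330243 - 1*(-413351))/735704 = (-330243 + 413351)*(1/735704) = 83108*(1/735704) = 20777/183926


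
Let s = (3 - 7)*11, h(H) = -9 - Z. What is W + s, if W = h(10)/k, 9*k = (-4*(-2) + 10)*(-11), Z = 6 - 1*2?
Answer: -955/22 ≈ -43.409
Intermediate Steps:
Z = 4 (Z = 6 - 2 = 4)
h(H) = -13 (h(H) = -9 - 1*4 = -9 - 4 = -13)
k = -22 (k = ((-4*(-2) + 10)*(-11))/9 = ((8 + 10)*(-11))/9 = (18*(-11))/9 = (1/9)*(-198) = -22)
s = -44 (s = -4*11 = -44)
W = 13/22 (W = -13/(-22) = -13*(-1/22) = 13/22 ≈ 0.59091)
W + s = 13/22 - 44 = -955/22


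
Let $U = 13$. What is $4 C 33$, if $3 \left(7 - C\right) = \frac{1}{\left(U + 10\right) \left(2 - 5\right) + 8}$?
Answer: $\frac{56408}{61} \approx 924.72$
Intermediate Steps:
$C = \frac{1282}{183}$ ($C = 7 - \frac{1}{3 \left(\left(13 + 10\right) \left(2 - 5\right) + 8\right)} = 7 - \frac{1}{3 \left(23 \left(-3\right) + 8\right)} = 7 - \frac{1}{3 \left(-69 + 8\right)} = 7 - \frac{1}{3 \left(-61\right)} = 7 - - \frac{1}{183} = 7 + \frac{1}{183} = \frac{1282}{183} \approx 7.0055$)
$4 C 33 = 4 \cdot \frac{1282}{183} \cdot 33 = \frac{5128}{183} \cdot 33 = \frac{56408}{61}$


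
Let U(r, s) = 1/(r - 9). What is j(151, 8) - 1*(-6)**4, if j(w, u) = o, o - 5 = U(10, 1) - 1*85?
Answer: -1375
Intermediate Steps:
U(r, s) = 1/(-9 + r)
o = -79 (o = 5 + (1/(-9 + 10) - 1*85) = 5 + (1/1 - 85) = 5 + (1 - 85) = 5 - 84 = -79)
j(w, u) = -79
j(151, 8) - 1*(-6)**4 = -79 - 1*(-6)**4 = -79 - 1*1296 = -79 - 1296 = -1375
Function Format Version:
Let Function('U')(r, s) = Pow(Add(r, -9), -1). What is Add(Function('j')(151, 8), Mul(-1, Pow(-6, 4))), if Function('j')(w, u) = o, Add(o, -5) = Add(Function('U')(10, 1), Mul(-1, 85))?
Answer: -1375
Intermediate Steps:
Function('U')(r, s) = Pow(Add(-9, r), -1)
o = -79 (o = Add(5, Add(Pow(Add(-9, 10), -1), Mul(-1, 85))) = Add(5, Add(Pow(1, -1), -85)) = Add(5, Add(1, -85)) = Add(5, -84) = -79)
Function('j')(w, u) = -79
Add(Function('j')(151, 8), Mul(-1, Pow(-6, 4))) = Add(-79, Mul(-1, Pow(-6, 4))) = Add(-79, Mul(-1, 1296)) = Add(-79, -1296) = -1375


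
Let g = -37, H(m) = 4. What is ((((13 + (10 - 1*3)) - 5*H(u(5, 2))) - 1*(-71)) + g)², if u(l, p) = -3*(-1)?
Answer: 1156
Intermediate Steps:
u(l, p) = 3
((((13 + (10 - 1*3)) - 5*H(u(5, 2))) - 1*(-71)) + g)² = ((((13 + (10 - 1*3)) - 5*4) - 1*(-71)) - 37)² = ((((13 + (10 - 3)) - 20) + 71) - 37)² = ((((13 + 7) - 20) + 71) - 37)² = (((20 - 20) + 71) - 37)² = ((0 + 71) - 37)² = (71 - 37)² = 34² = 1156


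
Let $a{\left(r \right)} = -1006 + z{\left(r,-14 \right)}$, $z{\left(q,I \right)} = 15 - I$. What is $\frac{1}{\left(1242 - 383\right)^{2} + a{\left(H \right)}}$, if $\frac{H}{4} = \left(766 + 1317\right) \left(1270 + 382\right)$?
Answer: $\frac{1}{736904} \approx 1.357 \cdot 10^{-6}$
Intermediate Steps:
$H = 13764464$ ($H = 4 \left(766 + 1317\right) \left(1270 + 382\right) = 4 \cdot 2083 \cdot 1652 = 4 \cdot 3441116 = 13764464$)
$a{\left(r \right)} = -977$ ($a{\left(r \right)} = -1006 + \left(15 - -14\right) = -1006 + \left(15 + 14\right) = -1006 + 29 = -977$)
$\frac{1}{\left(1242 - 383\right)^{2} + a{\left(H \right)}} = \frac{1}{\left(1242 - 383\right)^{2} - 977} = \frac{1}{859^{2} - 977} = \frac{1}{737881 - 977} = \frac{1}{736904}$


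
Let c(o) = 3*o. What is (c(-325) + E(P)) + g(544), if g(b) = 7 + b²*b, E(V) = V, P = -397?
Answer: 160987819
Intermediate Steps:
g(b) = 7 + b³
(c(-325) + E(P)) + g(544) = (3*(-325) - 397) + (7 + 544³) = (-975 - 397) + (7 + 160989184) = -1372 + 160989191 = 160987819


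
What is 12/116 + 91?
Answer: 2642/29 ≈ 91.103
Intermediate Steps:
12/116 + 91 = (1/116)*12 + 91 = 3/29 + 91 = 2642/29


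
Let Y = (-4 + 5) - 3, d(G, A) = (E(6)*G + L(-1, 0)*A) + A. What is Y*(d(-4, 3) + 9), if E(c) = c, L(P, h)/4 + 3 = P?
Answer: 120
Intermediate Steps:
L(P, h) = -12 + 4*P
d(G, A) = -15*A + 6*G (d(G, A) = (6*G + (-12 + 4*(-1))*A) + A = (6*G + (-12 - 4)*A) + A = (6*G - 16*A) + A = (-16*A + 6*G) + A = -15*A + 6*G)
Y = -2 (Y = 1 - 3 = -2)
Y*(d(-4, 3) + 9) = -2*((-15*3 + 6*(-4)) + 9) = -2*((-45 - 24) + 9) = -2*(-69 + 9) = -2*(-60) = 120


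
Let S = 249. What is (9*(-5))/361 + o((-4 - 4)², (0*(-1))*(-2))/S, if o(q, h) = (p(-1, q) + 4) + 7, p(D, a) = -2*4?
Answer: -3374/29963 ≈ -0.11261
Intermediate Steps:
p(D, a) = -8
o(q, h) = 3 (o(q, h) = (-8 + 4) + 7 = -4 + 7 = 3)
(9*(-5))/361 + o((-4 - 4)², (0*(-1))*(-2))/S = (9*(-5))/361 + 3/249 = -45*1/361 + 3*(1/249) = -45/361 + 1/83 = -3374/29963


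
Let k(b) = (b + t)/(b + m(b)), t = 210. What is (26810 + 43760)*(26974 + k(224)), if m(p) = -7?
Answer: 1903696320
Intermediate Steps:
k(b) = (210 + b)/(-7 + b) (k(b) = (b + 210)/(b - 7) = (210 + b)/(-7 + b))
(26810 + 43760)*(26974 + k(224)) = (26810 + 43760)*(26974 + (210 + 224)/(-7 + 224)) = 70570*(26974 + 434/217) = 70570*(26974 + (1/217)*434) = 70570*(26974 + 2) = 70570*26976 = 1903696320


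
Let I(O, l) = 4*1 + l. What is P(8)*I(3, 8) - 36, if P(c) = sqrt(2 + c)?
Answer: -36 + 12*sqrt(10) ≈ 1.9473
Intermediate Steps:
I(O, l) = 4 + l
P(8)*I(3, 8) - 36 = sqrt(2 + 8)*(4 + 8) - 36 = sqrt(10)*12 - 36 = 12*sqrt(10) - 36 = -36 + 12*sqrt(10)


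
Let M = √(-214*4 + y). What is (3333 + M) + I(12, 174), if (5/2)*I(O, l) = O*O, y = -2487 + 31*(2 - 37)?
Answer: 16953/5 + 6*I*√123 ≈ 3390.6 + 66.543*I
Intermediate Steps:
y = -3572 (y = -2487 + 31*(-35) = -2487 - 1085 = -3572)
I(O, l) = 2*O²/5 (I(O, l) = 2*(O*O)/5 = 2*O²/5)
M = 6*I*√123 (M = √(-214*4 - 3572) = √(-856 - 3572) = √(-4428) = 6*I*√123 ≈ 66.543*I)
(3333 + M) + I(12, 174) = (3333 + 6*I*√123) + (⅖)*12² = (3333 + 6*I*√123) + (⅖)*144 = (3333 + 6*I*√123) + 288/5 = 16953/5 + 6*I*√123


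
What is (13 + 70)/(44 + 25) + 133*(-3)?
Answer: -27448/69 ≈ -397.80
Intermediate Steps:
(13 + 70)/(44 + 25) + 133*(-3) = 83/69 - 399 = -27448/69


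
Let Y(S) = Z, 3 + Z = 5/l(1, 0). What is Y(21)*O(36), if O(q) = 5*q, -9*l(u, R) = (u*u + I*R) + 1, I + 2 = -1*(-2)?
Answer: -4590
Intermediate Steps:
I = 0 (I = -2 - 1*(-2) = -2 + 2 = 0)
l(u, R) = -1/9 - u**2/9 (l(u, R) = -((u*u + 0*R) + 1)/9 = -((u**2 + 0) + 1)/9 = -(u**2 + 1)/9 = -(1 + u**2)/9 = -1/9 - u**2/9)
Z = -51/2 (Z = -3 + 5/(-1/9 - 1/9*1**2) = -3 + 5/(-1/9 - 1/9*1) = -3 + 5/(-1/9 - 1/9) = -3 + 5/(-2/9) = -3 + 5*(-9/2) = -3 - 45/2 = -51/2 ≈ -25.500)
Y(S) = -51/2
Y(21)*O(36) = -255*36/2 = -51/2*180 = -4590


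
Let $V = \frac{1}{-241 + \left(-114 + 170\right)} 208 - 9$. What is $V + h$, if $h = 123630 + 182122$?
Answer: $\frac{56562247}{185} \approx 3.0574 \cdot 10^{5}$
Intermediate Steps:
$h = 305752$
$V = - \frac{1873}{185}$ ($V = \frac{1}{-241 + 56} \cdot 208 - 9 = \frac{1}{-185} \cdot 208 - 9 = \left(- \frac{1}{185}\right) 208 - 9 = - \frac{208}{185} - 9 = - \frac{1873}{185} \approx -10.124$)
$V + h = - \frac{1873}{185} + 305752 = \frac{56562247}{185}$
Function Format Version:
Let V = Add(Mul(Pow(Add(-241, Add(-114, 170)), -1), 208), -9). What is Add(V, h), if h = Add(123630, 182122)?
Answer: Rational(56562247, 185) ≈ 3.0574e+5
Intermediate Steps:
h = 305752
V = Rational(-1873, 185) (V = Add(Mul(Pow(Add(-241, 56), -1), 208), -9) = Add(Mul(Pow(-185, -1), 208), -9) = Add(Mul(Rational(-1, 185), 208), -9) = Add(Rational(-208, 185), -9) = Rational(-1873, 185) ≈ -10.124)
Add(V, h) = Add(Rational(-1873, 185), 305752) = Rational(56562247, 185)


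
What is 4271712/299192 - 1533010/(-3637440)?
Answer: 199959505315/13603661856 ≈ 14.699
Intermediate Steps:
4271712/299192 - 1533010/(-3637440) = 4271712*(1/299192) - 1533010*(-1/3637440) = 533964/37399 + 153301/363744 = 199959505315/13603661856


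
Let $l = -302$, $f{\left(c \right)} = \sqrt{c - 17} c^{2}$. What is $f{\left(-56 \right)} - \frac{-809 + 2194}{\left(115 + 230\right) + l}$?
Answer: $- \frac{1385}{43} + 3136 i \sqrt{73} \approx -32.209 + 26794.0 i$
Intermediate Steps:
$f{\left(c \right)} = c^{2} \sqrt{-17 + c}$ ($f{\left(c \right)} = \sqrt{-17 + c} c^{2} = c^{2} \sqrt{-17 + c}$)
$f{\left(-56 \right)} - \frac{-809 + 2194}{\left(115 + 230\right) + l} = \left(-56\right)^{2} \sqrt{-17 - 56} - \frac{-809 + 2194}{\left(115 + 230\right) - 302} = 3136 \sqrt{-73} - \frac{1385}{345 - 302} = 3136 i \sqrt{73} - \frac{1385}{43} = - \frac{1385}{43} + 3136 i \sqrt{73}$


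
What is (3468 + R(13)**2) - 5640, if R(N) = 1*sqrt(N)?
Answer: -2159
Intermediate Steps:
R(N) = sqrt(N)
(3468 + R(13)**2) - 5640 = (3468 + (sqrt(13))**2) - 5640 = (3468 + 13) - 5640 = 3481 - 5640 = -2159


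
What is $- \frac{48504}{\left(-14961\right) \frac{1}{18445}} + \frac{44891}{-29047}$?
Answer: $\frac{8662136450303}{144857389} \approx 59798.0$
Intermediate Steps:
$- \frac{48504}{\left(-14961\right) \frac{1}{18445}} + \frac{44891}{-29047} = - \frac{48504}{\left(-14961\right) \frac{1}{18445}} + 44891 \left(- \frac{1}{29047}\right) = - \frac{48504}{- \frac{14961}{18445}} - \frac{44891}{29047} = \left(-48504\right) \left(- \frac{18445}{14961}\right) - \frac{44891}{29047} = \frac{298218760}{4987} - \frac{44891}{29047} = \frac{8662136450303}{144857389}$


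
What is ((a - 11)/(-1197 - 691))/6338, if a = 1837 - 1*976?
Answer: -425/5983072 ≈ -7.1034e-5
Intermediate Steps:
a = 861 (a = 1837 - 976 = 861)
((a - 11)/(-1197 - 691))/6338 = ((861 - 11)/(-1197 - 691))/6338 = (850/(-1888))*(1/6338) = (850*(-1/1888))*(1/6338) = -425/944*1/6338 = -425/5983072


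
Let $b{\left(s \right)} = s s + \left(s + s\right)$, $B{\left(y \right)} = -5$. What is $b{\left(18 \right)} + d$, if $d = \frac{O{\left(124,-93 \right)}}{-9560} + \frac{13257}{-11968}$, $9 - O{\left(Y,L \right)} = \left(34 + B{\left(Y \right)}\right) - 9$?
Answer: $\frac{5132807941}{14301760} \approx 358.89$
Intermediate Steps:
$O{\left(Y,L \right)} = -11$ ($O{\left(Y,L \right)} = 9 - \left(\left(34 - 5\right) - 9\right) = 9 - \left(29 - 9\right) = 9 - 20 = -11$)
$b{\left(s \right)} = s^{2} + 2 s$
$d = - \frac{15825659}{14301760}$ ($d = - \frac{11}{-9560} + \frac{13257}{-11968} = \left(-11\right) \left(- \frac{1}{9560}\right) + 13257 \left(- \frac{1}{11968}\right) = \frac{11}{9560} - \frac{13257}{11968} = - \frac{15825659}{14301760} \approx -1.1066$)
$b{\left(18 \right)} + d = 18 \left(2 + 18\right) - \frac{15825659}{14301760} = 18 \cdot 20 - \frac{15825659}{14301760} = 360 - \frac{15825659}{14301760} = \frac{5132807941}{14301760}$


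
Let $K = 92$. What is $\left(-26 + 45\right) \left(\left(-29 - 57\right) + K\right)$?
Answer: $114$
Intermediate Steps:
$\left(-26 + 45\right) \left(\left(-29 - 57\right) + K\right) = \left(-26 + 45\right) \left(\left(-29 - 57\right) + 92\right) = 19 \left(\left(-29 - 57\right) + 92\right) = 19 \left(-86 + 92\right) = 19 \cdot 6 = 114$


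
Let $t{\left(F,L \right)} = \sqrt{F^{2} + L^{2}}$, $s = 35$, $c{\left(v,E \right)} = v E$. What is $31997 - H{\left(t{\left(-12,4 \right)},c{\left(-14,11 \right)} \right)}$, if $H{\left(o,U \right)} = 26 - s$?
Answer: $32006$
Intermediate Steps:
$c{\left(v,E \right)} = E v$
$H{\left(o,U \right)} = -9$ ($H{\left(o,U \right)} = 26 - 35 = -9$)
$31997 - H{\left(t{\left(-12,4 \right)},c{\left(-14,11 \right)} \right)} = 31997 - -9 = 31997 + 9 = 32006$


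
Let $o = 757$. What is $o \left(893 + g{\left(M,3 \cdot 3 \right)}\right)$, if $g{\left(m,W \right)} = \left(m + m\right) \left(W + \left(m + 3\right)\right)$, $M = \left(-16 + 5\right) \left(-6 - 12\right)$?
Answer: $63628121$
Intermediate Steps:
$M = 198$ ($M = \left(-11\right) \left(-18\right) = 198$)
$g{\left(m,W \right)} = 2 m \left(3 + W + m\right)$ ($g{\left(m,W \right)} = 2 m \left(W + \left(3 + m\right)\right) = 2 m \left(3 + W + m\right)$)
$o \left(893 + g{\left(M,3 \cdot 3 \right)}\right) = 757 \left(893 + 2 \cdot 198 \left(3 + 3 \cdot 3 + 198\right)\right) = 757 \left(893 + 2 \cdot 198 \left(3 + 9 + 198\right)\right) = 757 \left(893 + 2 \cdot 198 \cdot 210\right) = 757 \left(893 + 83160\right) = 757 \cdot 84053 = 63628121$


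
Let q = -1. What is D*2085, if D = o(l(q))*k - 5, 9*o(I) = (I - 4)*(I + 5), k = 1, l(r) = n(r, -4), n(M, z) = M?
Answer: -45175/3 ≈ -15058.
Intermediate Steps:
l(r) = r
o(I) = (-4 + I)*(5 + I)/9 (o(I) = ((I - 4)*(I + 5))/9 = ((-4 + I)*(5 + I))/9 = (-4 + I)*(5 + I)/9)
D = -65/9 (D = (-20/9 + (⅑)*(-1) + (⅑)*(-1)²)*1 - 5 = (-20/9 - ⅑ + (⅑)*1)*1 - 5 = (-20/9 - ⅑ + ⅑)*1 - 5 = -20/9*1 - 5 = -20/9 - 5 = -65/9 ≈ -7.2222)
D*2085 = -65/9*2085 = -45175/3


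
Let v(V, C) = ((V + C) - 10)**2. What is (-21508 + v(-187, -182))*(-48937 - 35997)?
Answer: -10373244222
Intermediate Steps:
v(V, C) = (-10 + C + V)**2 (v(V, C) = ((C + V) - 10)**2 = (-10 + C + V)**2)
(-21508 + v(-187, -182))*(-48937 - 35997) = (-21508 + (-10 - 182 - 187)**2)*(-48937 - 35997) = (-21508 + (-379)**2)*(-84934) = (-21508 + 143641)*(-84934) = 122133*(-84934) = -10373244222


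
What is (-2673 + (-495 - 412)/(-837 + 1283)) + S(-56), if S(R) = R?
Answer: -1218041/446 ≈ -2731.0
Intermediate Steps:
(-2673 + (-495 - 412)/(-837 + 1283)) + S(-56) = (-2673 + (-495 - 412)/(-837 + 1283)) - 56 = (-2673 - 907/446) - 56 = -1193065/446 - 56 = -1218041/446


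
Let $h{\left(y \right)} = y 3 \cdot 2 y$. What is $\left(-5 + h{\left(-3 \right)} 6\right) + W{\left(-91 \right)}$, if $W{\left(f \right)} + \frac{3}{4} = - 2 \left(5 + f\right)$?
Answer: $\frac{1961}{4} \approx 490.25$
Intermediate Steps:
$W{\left(f \right)} = - \frac{43}{4} - 2 f$ ($W{\left(f \right)} = - \frac{3}{4} - 2 \left(5 + f\right) = - \frac{3}{4} - \left(10 + 2 f\right) = - \frac{43}{4} - 2 f$)
$h{\left(y \right)} = 6 y^{2}$ ($h{\left(y \right)} = 3 y 2 y = 6 y^{2}$)
$\left(-5 + h{\left(-3 \right)} 6\right) + W{\left(-91 \right)} = \left(-5 + 6 \left(-3\right)^{2} \cdot 6\right) - - \frac{685}{4} = \left(-5 + 6 \cdot 9 \cdot 6\right) + \left(- \frac{43}{4} + 182\right) = \left(-5 + 54 \cdot 6\right) + \frac{685}{4} = \left(-5 + 324\right) + \frac{685}{4} = 319 + \frac{685}{4} = \frac{1961}{4}$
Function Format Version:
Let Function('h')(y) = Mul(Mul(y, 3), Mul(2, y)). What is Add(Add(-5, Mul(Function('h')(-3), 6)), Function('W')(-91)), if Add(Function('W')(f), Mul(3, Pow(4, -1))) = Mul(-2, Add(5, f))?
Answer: Rational(1961, 4) ≈ 490.25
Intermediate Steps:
Function('W')(f) = Add(Rational(-43, 4), Mul(-2, f)) (Function('W')(f) = Add(Rational(-3, 4), Mul(-2, Add(5, f))) = Add(Rational(-3, 4), Add(-10, Mul(-2, f))) = Add(Rational(-43, 4), Mul(-2, f)))
Function('h')(y) = Mul(6, Pow(y, 2)) (Function('h')(y) = Mul(Mul(3, y), Mul(2, y)) = Mul(6, Pow(y, 2)))
Add(Add(-5, Mul(Function('h')(-3), 6)), Function('W')(-91)) = Add(Add(-5, Mul(Mul(6, Pow(-3, 2)), 6)), Add(Rational(-43, 4), Mul(-2, -91))) = Add(Add(-5, Mul(Mul(6, 9), 6)), Add(Rational(-43, 4), 182)) = Add(Add(-5, Mul(54, 6)), Rational(685, 4)) = Add(Add(-5, 324), Rational(685, 4)) = Add(319, Rational(685, 4)) = Rational(1961, 4)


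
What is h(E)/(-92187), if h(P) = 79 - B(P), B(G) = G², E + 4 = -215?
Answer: 47882/92187 ≈ 0.51940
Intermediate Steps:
E = -219 (E = -4 - 215 = -219)
h(P) = 79 - P²
h(E)/(-92187) = (79 - 1*(-219)²)/(-92187) = (79 - 1*47961)*(-1/92187) = (79 - 47961)*(-1/92187) = -47882*(-1/92187) = 47882/92187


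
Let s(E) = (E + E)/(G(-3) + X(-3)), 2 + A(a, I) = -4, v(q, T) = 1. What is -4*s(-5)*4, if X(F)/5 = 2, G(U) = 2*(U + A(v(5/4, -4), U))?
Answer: -20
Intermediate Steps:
A(a, I) = -6 (A(a, I) = -2 - 4 = -6)
G(U) = -12 + 2*U (G(U) = 2*(U - 6) = 2*(-6 + U) = -12 + 2*U)
X(F) = 10 (X(F) = 5*2 = 10)
s(E) = -E/4 (s(E) = (E + E)/((-12 + 2*(-3)) + 10) = (2*E)/((-12 - 6) + 10) = (2*E)/(-18 + 10) = (2*E)/(-8) = (2*E)*(-⅛) = -E/4)
-4*s(-5)*4 = -(-1)*(-5)*4 = -4*5/4*4 = -5*4 = -20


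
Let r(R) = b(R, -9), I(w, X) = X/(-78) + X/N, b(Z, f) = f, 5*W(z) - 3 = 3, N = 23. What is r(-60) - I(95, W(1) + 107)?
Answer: -22097/1794 ≈ -12.317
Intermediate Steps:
W(z) = 6/5 (W(z) = ⅗ + (⅕)*3 = ⅗ + ⅗ = 6/5)
I(w, X) = 55*X/1794 (I(w, X) = X/(-78) + X/23 = X*(-1/78) + X*(1/23) = -X/78 + X/23 = 55*X/1794)
r(R) = -9
r(-60) - I(95, W(1) + 107) = -9 - 55*(6/5 + 107)/1794 = -9 - 55*541/(1794*5) = -9 - 1*5951/1794 = -9 - 5951/1794 = -22097/1794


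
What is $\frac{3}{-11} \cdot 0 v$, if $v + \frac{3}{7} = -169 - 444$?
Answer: $0$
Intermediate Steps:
$v = - \frac{4294}{7}$ ($v = - \frac{3}{7} - 613 = - \frac{4294}{7} \approx -613.43$)
$\frac{3}{-11} \cdot 0 v = \frac{3}{-11} \cdot 0 \left(- \frac{4294}{7}\right) = 3 \left(- \frac{1}{11}\right) 0 \left(- \frac{4294}{7}\right) = \left(- \frac{3}{11}\right) 0 \left(- \frac{4294}{7}\right) = 0 \left(- \frac{4294}{7}\right) = 0$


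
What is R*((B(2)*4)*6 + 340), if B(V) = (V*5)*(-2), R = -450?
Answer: 63000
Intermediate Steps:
B(V) = -10*V (B(V) = (5*V)*(-2) = -10*V)
R*((B(2)*4)*6 + 340) = -450*((-10*2*4)*6 + 340) = -450*(-20*4*6 + 340) = -450*(-80*6 + 340) = -450*(-480 + 340) = -450*(-140) = 63000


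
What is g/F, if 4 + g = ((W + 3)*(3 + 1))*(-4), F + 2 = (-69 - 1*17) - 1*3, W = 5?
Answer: 132/91 ≈ 1.4506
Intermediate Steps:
F = -91 (F = -2 + ((-69 - 1*17) - 1*3) = -2 + ((-69 - 17) - 3) = -2 + (-86 - 3) = -2 - 89 = -91)
g = -132 (g = -4 + ((5 + 3)*(3 + 1))*(-4) = -4 + (8*4)*(-4) = -4 + 32*(-4) = -4 - 128 = -132)
g/F = -132/(-91) = -132*(-1/91) = 132/91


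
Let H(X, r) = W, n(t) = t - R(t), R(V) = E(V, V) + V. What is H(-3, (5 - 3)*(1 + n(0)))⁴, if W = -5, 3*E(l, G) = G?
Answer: 625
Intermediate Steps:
E(l, G) = G/3
R(V) = 4*V/3 (R(V) = V/3 + V = 4*V/3)
n(t) = -t/3 (n(t) = t - 4*t/3 = -t/3)
H(X, r) = -5
H(-3, (5 - 3)*(1 + n(0)))⁴ = (-5)⁴ = 625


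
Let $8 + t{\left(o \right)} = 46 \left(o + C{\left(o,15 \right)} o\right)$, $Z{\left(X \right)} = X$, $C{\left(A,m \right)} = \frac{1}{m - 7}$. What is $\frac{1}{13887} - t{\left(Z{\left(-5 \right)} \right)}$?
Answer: $\frac{14817433}{55548} \approx 266.75$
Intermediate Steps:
$C{\left(A,m \right)} = \frac{1}{-7 + m}$
$t{\left(o \right)} = -8 + \frac{207 o}{4}$ ($t{\left(o \right)} = -8 + 46 \left(o + \frac{o}{-7 + 15}\right) = -8 + 46 \left(o + \frac{o}{8}\right) = -8 + 46 \frac{9 o}{8} = -8 + \frac{207 o}{4}$)
$\frac{1}{13887} - t{\left(Z{\left(-5 \right)} \right)} = \frac{1}{13887} - \left(-8 + \frac{207}{4} \left(-5\right)\right) = \frac{1}{13887} - \left(-8 - \frac{1035}{4}\right) = \frac{1}{13887} - - \frac{1067}{4} = \frac{1}{13887} + \frac{1067}{4} = \frac{14817433}{55548}$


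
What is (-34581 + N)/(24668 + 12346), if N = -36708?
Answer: -23763/12338 ≈ -1.9260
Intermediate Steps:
(-34581 + N)/(24668 + 12346) = (-34581 - 36708)/(24668 + 12346) = -71289/37014 = -71289*1/37014 = -23763/12338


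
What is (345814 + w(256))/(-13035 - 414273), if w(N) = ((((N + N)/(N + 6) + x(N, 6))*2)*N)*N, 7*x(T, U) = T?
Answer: -2473811527/195920718 ≈ -12.627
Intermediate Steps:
x(T, U) = T/7
w(N) = N**2*(2*N/7 + 4*N/(6 + N)) (w(N) = ((((N + N)/(N + 6) + N/7)*2)*N)*N = ((((2*N)/(6 + N) + N/7)*2)*N)*N = (((2*N/(6 + N) + N/7)*2)*N)*N = (((N/7 + 2*N/(6 + N))*2)*N)*N = ((2*N/7 + 4*N/(6 + N))*N)*N = (N*(2*N/7 + 4*N/(6 + N)))*N = N**2*(2*N/7 + 4*N/(6 + N)))
(345814 + w(256))/(-13035 - 414273) = (345814 + (2/7)*256**3*(20 + 256)/(6 + 256))/(-13035 - 414273) = (345814 + (2/7)*16777216*276/262)/(-427308) = (345814 + (2/7)*16777216*(1/262)*276)*(-1/427308) = (345814 + 4630511616/917)*(-1/427308) = (4947623054/917)*(-1/427308) = -2473811527/195920718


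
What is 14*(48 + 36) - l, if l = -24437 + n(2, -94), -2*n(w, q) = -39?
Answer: 51187/2 ≈ 25594.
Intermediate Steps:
n(w, q) = 39/2 (n(w, q) = -½*(-39) = 39/2)
l = -48835/2 (l = -24437 + 39/2 = -48835/2 ≈ -24418.)
14*(48 + 36) - l = 14*(48 + 36) - 1*(-48835/2) = 14*84 + 48835/2 = 1176 + 48835/2 = 51187/2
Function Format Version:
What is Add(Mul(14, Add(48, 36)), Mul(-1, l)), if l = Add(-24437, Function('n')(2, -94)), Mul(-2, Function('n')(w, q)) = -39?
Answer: Rational(51187, 2) ≈ 25594.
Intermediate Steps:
Function('n')(w, q) = Rational(39, 2) (Function('n')(w, q) = Mul(Rational(-1, 2), -39) = Rational(39, 2))
l = Rational(-48835, 2) (l = Add(-24437, Rational(39, 2)) = Rational(-48835, 2) ≈ -24418.)
Add(Mul(14, Add(48, 36)), Mul(-1, l)) = Add(Mul(14, Add(48, 36)), Mul(-1, Rational(-48835, 2))) = Add(Mul(14, 84), Rational(48835, 2)) = Add(1176, Rational(48835, 2)) = Rational(51187, 2)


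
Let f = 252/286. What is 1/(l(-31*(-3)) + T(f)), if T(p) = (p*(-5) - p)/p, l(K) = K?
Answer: 1/87 ≈ 0.011494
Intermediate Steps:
f = 126/143 (f = 252*(1/286) = 126/143 ≈ 0.88112)
T(p) = -6 (T(p) = (-5*p - p)/p = (-6*p)/p = -6)
1/(l(-31*(-3)) + T(f)) = 1/(-31*(-3) - 6) = 1/(93 - 6) = 1/87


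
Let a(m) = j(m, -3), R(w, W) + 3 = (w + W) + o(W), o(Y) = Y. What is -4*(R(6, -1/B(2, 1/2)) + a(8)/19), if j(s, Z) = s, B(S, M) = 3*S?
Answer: -704/57 ≈ -12.351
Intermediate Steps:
R(w, W) = -3 + w + 2*W (R(w, W) = -3 + ((w + W) + W) = -3 + ((W + w) + W) = -3 + (w + 2*W) = -3 + w + 2*W)
a(m) = m
-4*(R(6, -1/B(2, 1/2)) + a(8)/19) = -4*((-3 + 6 + 2*(-1/(3*2))) + 8/19) = -4*((-3 + 6 + 2*(-1/6)) + 8*(1/19)) = -4*((-3 + 6 + 2*(-1*⅙)) + 8/19) = -4*((-3 + 6 + 2*(-⅙)) + 8/19) = -4*((-3 + 6 - ⅓) + 8/19) = -4*(8/3 + 8/19) = -4*176/57 = -704/57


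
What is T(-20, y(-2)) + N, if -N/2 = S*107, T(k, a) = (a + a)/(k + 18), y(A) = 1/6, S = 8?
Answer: -10273/6 ≈ -1712.2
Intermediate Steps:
y(A) = ⅙
T(k, a) = 2*a/(18 + k) (T(k, a) = (2*a)/(18 + k) = 2*a/(18 + k))
N = -1712 (N = -16*107 = -2*856 = -1712)
T(-20, y(-2)) + N = 2*(⅙)/(18 - 20) - 1712 = 2*(⅙)/(-2) - 1712 = 2*(⅙)*(-½) - 1712 = -⅙ - 1712 = -10273/6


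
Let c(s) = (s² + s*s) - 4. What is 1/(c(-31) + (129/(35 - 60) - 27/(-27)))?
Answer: 25/47846 ≈ 0.00052251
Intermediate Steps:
c(s) = -4 + 2*s² (c(s) = (s² + s²) - 4 = 2*s² - 4 = -4 + 2*s²)
1/(c(-31) + (129/(35 - 60) - 27/(-27))) = 1/((-4 + 2*(-31)²) + (129/(35 - 60) - 27/(-27))) = 1/((-4 + 2*961) + (129/(-25) - 27*(-1/27))) = 1/((-4 + 1922) + (129*(-1/25) + 1)) = 1/(1918 + (-129/25 + 1)) = 1/(1918 - 104/25) = 1/(47846/25) = 25/47846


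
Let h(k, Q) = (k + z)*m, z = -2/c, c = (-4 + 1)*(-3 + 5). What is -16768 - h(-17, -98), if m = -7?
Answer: -50654/3 ≈ -16885.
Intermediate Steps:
c = -6 (c = -3*2 = -6)
z = 1/3 (z = -2/(-6) = -2*(-1/6) = 1/3 ≈ 0.33333)
h(k, Q) = -7/3 - 7*k (h(k, Q) = (k + 1/3)*(-7) = (1/3 + k)*(-7) = -7/3 - 7*k)
-16768 - h(-17, -98) = -16768 - (-7/3 - 7*(-17)) = -16768 - (-7/3 + 119) = -16768 - 1*350/3 = -16768 - 350/3 = -50654/3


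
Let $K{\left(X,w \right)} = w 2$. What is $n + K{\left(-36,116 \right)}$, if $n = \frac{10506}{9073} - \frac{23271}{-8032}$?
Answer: $\frac{17202367927}{72874336} \approx 236.06$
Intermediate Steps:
$K{\left(X,w \right)} = 2 w$
$n = \frac{295521975}{72874336}$ ($n = 10506 \cdot \frac{1}{9073} - - \frac{23271}{8032} = \frac{10506}{9073} + \frac{23271}{8032} = \frac{295521975}{72874336} \approx 4.0552$)
$n + K{\left(-36,116 \right)} = \frac{295521975}{72874336} + 2 \cdot 116 = \frac{295521975}{72874336} + 232 = \frac{17202367927}{72874336}$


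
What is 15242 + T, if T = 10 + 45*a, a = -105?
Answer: 10527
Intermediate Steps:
T = -4715 (T = 10 + 45*(-105) = 10 - 4725 = -4715)
15242 + T = 15242 - 4715 = 10527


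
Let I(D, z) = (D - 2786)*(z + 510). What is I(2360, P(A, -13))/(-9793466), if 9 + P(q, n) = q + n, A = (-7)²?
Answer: 114381/4896733 ≈ 0.023359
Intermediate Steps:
A = 49
P(q, n) = -9 + n + q (P(q, n) = -9 + (q + n) = -9 + (n + q) = -9 + n + q)
I(D, z) = (-2786 + D)*(510 + z)
I(2360, P(A, -13))/(-9793466) = (-1420860 - 2786*(-9 - 13 + 49) + 510*2360 + 2360*(-9 - 13 + 49))/(-9793466) = (-1420860 - 2786*27 + 1203600 + 2360*27)*(-1/9793466) = (-1420860 - 75222 + 1203600 + 63720)*(-1/9793466) = -228762*(-1/9793466) = 114381/4896733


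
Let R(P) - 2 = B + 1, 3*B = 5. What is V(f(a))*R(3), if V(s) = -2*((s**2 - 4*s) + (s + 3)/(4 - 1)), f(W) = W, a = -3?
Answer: -196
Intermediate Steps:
B = 5/3 (B = (1/3)*5 = 5/3 ≈ 1.6667)
R(P) = 14/3 (R(P) = 2 + (5/3 + 1) = 2 + 8/3 = 14/3)
V(s) = -2 - 2*s**2 + 22*s/3 (V(s) = -2*((s**2 - 4*s) + (3 + s)/3) = -2*((s**2 - 4*s) + (3 + s)*(1/3)) = -2*((s**2 - 4*s) + (1 + s/3)) = -2*(1 + s**2 - 11*s/3) = -2 - 2*s**2 + 22*s/3)
V(f(a))*R(3) = (-2 - 2*(-3)**2 + (22/3)*(-3))*(14/3) = (-2 - 2*9 - 22)*(14/3) = (-2 - 18 - 22)*(14/3) = -42*14/3 = -196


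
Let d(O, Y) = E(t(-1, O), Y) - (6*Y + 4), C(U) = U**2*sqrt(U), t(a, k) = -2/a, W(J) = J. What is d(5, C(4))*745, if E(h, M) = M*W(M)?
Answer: 616860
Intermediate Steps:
E(h, M) = M**2 (E(h, M) = M*M = M**2)
C(U) = U**(5/2)
d(O, Y) = -4 + Y**2 - 6*Y (d(O, Y) = Y**2 - (6*Y + 4) = Y**2 - (4 + 6*Y) = Y**2 + (-4 - 6*Y) = -4 + Y**2 - 6*Y)
d(5, C(4))*745 = (-4 + (4**(5/2))**2 - 6*4**(5/2))*745 = (-4 + 32**2 - 6*32)*745 = (-4 + 1024 - 192)*745 = 828*745 = 616860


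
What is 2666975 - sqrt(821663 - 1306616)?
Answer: 2666975 - 7*I*sqrt(9897) ≈ 2.667e+6 - 696.39*I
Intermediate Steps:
2666975 - sqrt(821663 - 1306616) = 2666975 - sqrt(-484953) = 2666975 - 7*I*sqrt(9897)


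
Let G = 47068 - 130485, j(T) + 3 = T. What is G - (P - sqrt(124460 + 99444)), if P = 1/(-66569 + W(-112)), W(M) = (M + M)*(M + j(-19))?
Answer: -3049141600/36553 + 4*sqrt(13994) ≈ -82944.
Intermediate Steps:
j(T) = -3 + T
W(M) = 2*M*(-22 + M) (W(M) = (M + M)*(M + (-3 - 19)) = (2*M)*(M - 22) = (2*M)*(-22 + M) = 2*M*(-22 + M))
P = -1/36553 (P = 1/(-66569 + 2*(-112)*(-22 - 112)) = 1/(-66569 + 2*(-112)*(-134)) = 1/(-66569 + 30016) = 1/(-36553) = -1/36553 ≈ -2.7358e-5)
G = -83417
G - (P - sqrt(124460 + 99444)) = -83417 - (-1/36553 - sqrt(124460 + 99444)) = -83417 - (-1/36553 - sqrt(223904)) = -83417 - (-1/36553 - 4*sqrt(13994)) = -83417 + (1/36553 + 4*sqrt(13994)) = -3049141600/36553 + 4*sqrt(13994)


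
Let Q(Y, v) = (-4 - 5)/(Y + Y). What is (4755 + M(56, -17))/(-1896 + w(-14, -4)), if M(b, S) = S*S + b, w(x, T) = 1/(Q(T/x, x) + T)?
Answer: -100725/37447 ≈ -2.6898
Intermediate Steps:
Q(Y, v) = -9/(2*Y) (Q(Y, v) = -9*1/(2*Y) = -9/(2*Y))
w(x, T) = 1/(T - 9*x/(2*T)) (w(x, T) = 1/(-9*x/T/2 + T) = 1/(-9*x/(2*T) + T) = 1/(T - 9*x/(2*T)))
M(b, S) = b + S**2 (M(b, S) = S**2 + b = b + S**2)
(4755 + M(56, -17))/(-1896 + w(-14, -4)) = (4755 + (56 + (-17)**2))/(-1896 + 2*(-4)/(-9*(-14) + 2*(-4)**2)) = (4755 + (56 + 289))/(-1896 + 2*(-4)/(126 + 2*16)) = (4755 + 345)/(-1896 + 2*(-4)/(126 + 32)) = 5100/(-1896 + 2*(-4)/158) = 5100/(-1896 + 2*(-4)*(1/158)) = 5100/(-1896 - 4/79) = 5100/(-149788/79) = 5100*(-79/149788) = -100725/37447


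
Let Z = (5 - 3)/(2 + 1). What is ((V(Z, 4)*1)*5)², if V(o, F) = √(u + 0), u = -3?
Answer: -75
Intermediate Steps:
Z = ⅔ (Z = 2/3 = 2*(⅓) = ⅔ ≈ 0.66667)
V(o, F) = I*√3 (V(o, F) = √(-3 + 0) = √(-3) = I*√3)
((V(Z, 4)*1)*5)² = (((I*√3)*1)*5)² = ((I*√3)*5)² = (5*I*√3)² = -75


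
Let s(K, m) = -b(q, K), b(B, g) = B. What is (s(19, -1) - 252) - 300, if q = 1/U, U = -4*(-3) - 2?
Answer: -5521/10 ≈ -552.10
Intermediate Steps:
U = 10 (U = 12 - 2 = 10)
q = ⅒ (q = 1/10 = ⅒ ≈ 0.10000)
s(K, m) = -⅒ (s(K, m) = -1*⅒ = -⅒)
(s(19, -1) - 252) - 300 = (-⅒ - 252) - 300 = -2521/10 - 300 = -5521/10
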